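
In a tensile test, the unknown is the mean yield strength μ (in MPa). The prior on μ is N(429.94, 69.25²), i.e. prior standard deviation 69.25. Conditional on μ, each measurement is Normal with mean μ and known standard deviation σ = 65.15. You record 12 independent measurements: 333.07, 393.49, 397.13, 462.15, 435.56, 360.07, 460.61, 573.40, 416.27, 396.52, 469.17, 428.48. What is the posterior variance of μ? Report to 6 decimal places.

For Normal data with known variance σ², a Normal(μ₀, σ₀²) prior on μ is conjugate. Posterior precision = 1/σ₀² + n/σ²; posterior mean is the precision-weighted average of μ₀ and x̄.
σ₀² = 69.25² = 4795.5625, σ² = 65.15² = 4244.5225; σ² + n·σ₀² = 4244.5225 + 12·4795.5625 = 61791.2725.
Posterior precision = 1/σ₀² + n/σ² = 1/4795.5625 + 12/4244.5225 = (σ² + n·σ₀²)/(σ₀²σ²) = 61791.2725/(4795.5625·4244.5225); posterior variance σₙ² = σ₀²σ²/(σ² + n·σ₀²) = 4795.5625·4244.5225/61791.2725 = 329.413396.

329.413396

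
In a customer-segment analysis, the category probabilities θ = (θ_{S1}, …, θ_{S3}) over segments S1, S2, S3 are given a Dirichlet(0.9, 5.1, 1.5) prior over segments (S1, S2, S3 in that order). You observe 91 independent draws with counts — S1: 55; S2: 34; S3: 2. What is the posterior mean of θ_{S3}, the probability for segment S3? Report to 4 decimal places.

The Dirichlet prior is conjugate to the Multinomial likelihood: each posterior αⱼ = prior αⱼ + observed count nⱼ.
Posterior concentration: (55.9, 39.1, 3.5), total = 98.5.
E[θ_{S3}|data] = α_{S3}/Σα = 3.5/98.5 = 0.0355.

0.0355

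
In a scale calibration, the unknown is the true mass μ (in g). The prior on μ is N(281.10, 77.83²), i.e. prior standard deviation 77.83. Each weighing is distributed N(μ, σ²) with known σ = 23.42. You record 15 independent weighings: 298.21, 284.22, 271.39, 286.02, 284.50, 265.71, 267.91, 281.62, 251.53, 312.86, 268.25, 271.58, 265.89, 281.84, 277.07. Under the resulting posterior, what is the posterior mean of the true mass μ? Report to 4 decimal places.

277.9258

For Normal data with known variance σ², a Normal(μ₀, σ₀²) prior on μ is conjugate. Posterior precision = 1/σ₀² + n/σ²; posterior mean is the precision-weighted average of μ₀ and x̄.
Σxᵢ = 298.21 + 284.22 + 271.39 + 286.02 + 284.50 + 265.71 + 267.91 + 281.62 + 251.53 + 312.86 + 268.25 + 271.58 + 265.89 + 281.84 + 277.07 = 4168.6, so n·x̄ = 4168.6.
σ₀² = 77.83² = 6057.5089, σ² = 23.42² = 548.4964; σ² + n·σ₀² = 548.4964 + 15·6057.5089 = 91411.1299.
Posterior mean = (μ₀/σ₀² + n·x̄/σ²)/(1/σ₀² + n/σ²) = (σ²·μ₀ + σ₀²·n·x̄)/(σ² + n·σ₀²) = (548.4964·281.10 + 6057.5089·4168.6)/91411.1299 = 25405513.93858/91411.1299 = 277.9258.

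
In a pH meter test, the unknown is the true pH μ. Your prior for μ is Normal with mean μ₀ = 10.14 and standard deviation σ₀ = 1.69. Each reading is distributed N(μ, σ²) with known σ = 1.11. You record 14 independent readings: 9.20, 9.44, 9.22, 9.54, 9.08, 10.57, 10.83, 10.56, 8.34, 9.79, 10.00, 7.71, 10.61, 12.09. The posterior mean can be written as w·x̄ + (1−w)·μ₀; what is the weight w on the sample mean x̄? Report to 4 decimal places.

For Normal data with known variance σ², a Normal(μ₀, σ₀²) prior on μ is conjugate. Posterior precision = 1/σ₀² + n/σ²; posterior mean is the precision-weighted average of μ₀ and x̄.
σ₀² = 1.69² = 2.8561, σ² = 1.11² = 1.2321. Prior precision 1/σ₀² = 1/2.8561; data precision n/σ² = 14/1.2321.
w = (n/σ²)/(1/σ₀² + n/σ²) = n·σ₀²/(σ² + n·σ₀²) = 14·2.8561/(1.2321 + 14·2.8561) = 39.9854/41.2175 = 0.9701.

0.9701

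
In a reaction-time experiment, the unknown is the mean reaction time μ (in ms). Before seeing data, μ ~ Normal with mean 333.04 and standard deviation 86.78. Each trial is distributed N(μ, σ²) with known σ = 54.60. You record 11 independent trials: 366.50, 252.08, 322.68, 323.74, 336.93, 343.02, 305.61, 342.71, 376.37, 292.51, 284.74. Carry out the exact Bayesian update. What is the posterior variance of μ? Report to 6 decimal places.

For Normal data with known variance σ², a Normal(μ₀, σ₀²) prior on μ is conjugate. Posterior precision = 1/σ₀² + n/σ²; posterior mean is the precision-weighted average of μ₀ and x̄.
σ₀² = 86.78² = 7530.7684, σ² = 54.60² = 2981.16; σ² + n·σ₀² = 2981.16 + 11·7530.7684 = 85819.6124.
Posterior precision = 1/σ₀² + n/σ² = 1/7530.7684 + 11/2981.16 = (σ² + n·σ₀²)/(σ₀²σ²) = 85819.6124/(7530.7684·2981.16); posterior variance σₙ² = σ₀²σ²/(σ² + n·σ₀²) = 7530.7684·2981.16/85819.6124 = 261.600174.

261.600174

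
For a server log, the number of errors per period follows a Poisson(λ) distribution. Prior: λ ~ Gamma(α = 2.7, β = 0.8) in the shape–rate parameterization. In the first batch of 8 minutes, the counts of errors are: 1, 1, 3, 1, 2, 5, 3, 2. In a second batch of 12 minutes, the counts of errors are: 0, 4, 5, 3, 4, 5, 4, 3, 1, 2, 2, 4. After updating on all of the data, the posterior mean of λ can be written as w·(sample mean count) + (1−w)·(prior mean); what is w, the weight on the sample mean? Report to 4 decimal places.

With a Gamma(shape α, rate β) prior, the Poisson likelihood is conjugate: the posterior is Gamma(α + ΣXᵢ, β + n).
Total number of minutes: n = 8 + 12 = 20.
Posterior mean = (α₀+S)/(β₀+n) = [n/(β₀+n)]·(S/n) + [β₀/(β₀+n)]·(α₀/β₀), so only n and β₀ enter the weight.
Weight on data w = n/(β₀+n) = 20/(0.8+20) = 20/20.8 = 0.9615.

0.9615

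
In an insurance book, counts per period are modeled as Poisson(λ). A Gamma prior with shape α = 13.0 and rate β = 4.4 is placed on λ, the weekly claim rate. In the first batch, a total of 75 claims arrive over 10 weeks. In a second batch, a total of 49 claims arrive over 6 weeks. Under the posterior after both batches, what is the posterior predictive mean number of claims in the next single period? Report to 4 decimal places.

With a Gamma(shape α, rate β) prior, the Poisson likelihood is conjugate: the posterior is Gamma(α + ΣXᵢ, β + n).
After batch 1: Gamma(α+S, β+n) = Gamma(13.0+75, 4.4+10) = Gamma(88.0, 14.4).
After batch 2: Gamma(α+S, β+n) = Gamma(88.0+49, 14.4+6) = Gamma(137.0, 20.4).
The predictive distribution for one future period is NegBinom with mean α/β = 6.7157.

6.7157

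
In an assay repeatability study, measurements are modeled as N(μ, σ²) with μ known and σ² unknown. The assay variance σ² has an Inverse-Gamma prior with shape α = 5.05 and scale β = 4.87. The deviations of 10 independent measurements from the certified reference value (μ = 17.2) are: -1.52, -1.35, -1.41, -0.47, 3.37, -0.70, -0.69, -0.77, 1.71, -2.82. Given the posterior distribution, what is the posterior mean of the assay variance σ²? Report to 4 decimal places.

With known mean μ and an Inverse-Gamma(α, β) prior on σ², the Normal likelihood is conjugate: posterior is Inv-Gamma(α + n/2, β + Σ(xᵢ−μ)²/2).
Σ(xᵢ−μ)² = (-1.52)² + (-1.35)² + (-1.41)² + (-0.47)² + (3.37)² + (-0.70)² + (-0.69)² + (-0.77)² + (1.71)² + (-2.82)² = 30.1343.
Posterior: Inv-Gamma(5.05 + 10/2, 4.87 + 30.1343/2) = Inv-Gamma(10.05, 19.93715).
E[σ²|data] = β/(α−1) = 19.93715/9.05 = 2.2030.

2.2030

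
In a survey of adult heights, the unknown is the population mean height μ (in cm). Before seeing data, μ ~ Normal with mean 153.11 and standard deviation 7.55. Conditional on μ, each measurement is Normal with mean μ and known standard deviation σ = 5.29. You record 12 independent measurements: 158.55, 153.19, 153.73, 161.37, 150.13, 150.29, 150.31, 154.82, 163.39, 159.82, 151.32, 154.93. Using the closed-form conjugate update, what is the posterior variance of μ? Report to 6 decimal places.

2.240354

For Normal data with known variance σ², a Normal(μ₀, σ₀²) prior on μ is conjugate. Posterior precision = 1/σ₀² + n/σ²; posterior mean is the precision-weighted average of μ₀ and x̄.
σ₀² = 7.55² = 57.0025, σ² = 5.29² = 27.9841; σ² + n·σ₀² = 27.9841 + 12·57.0025 = 712.0141.
Posterior precision = 1/σ₀² + n/σ² = 1/57.0025 + 12/27.9841 = (σ² + n·σ₀²)/(σ₀²σ²) = 712.0141/(57.0025·27.9841); posterior variance σₙ² = σ₀²σ²/(σ² + n·σ₀²) = 57.0025·27.9841/712.0141 = 2.240354.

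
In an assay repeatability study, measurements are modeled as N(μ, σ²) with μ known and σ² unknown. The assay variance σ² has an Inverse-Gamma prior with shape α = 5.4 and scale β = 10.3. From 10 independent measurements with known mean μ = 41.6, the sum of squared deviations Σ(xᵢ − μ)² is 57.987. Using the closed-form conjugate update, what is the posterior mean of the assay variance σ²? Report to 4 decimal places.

4.1802

With known mean μ and an Inverse-Gamma(α, β) prior on σ², the Normal likelihood is conjugate: posterior is Inv-Gamma(α + n/2, β + Σ(xᵢ−μ)²/2).
Posterior: Inv-Gamma(5.4 + 10/2, 10.3 + 57.987/2) = Inv-Gamma(10.40, 39.2935).
E[σ²|data] = β/(α−1) = 39.2935/9.40 = 4.1802.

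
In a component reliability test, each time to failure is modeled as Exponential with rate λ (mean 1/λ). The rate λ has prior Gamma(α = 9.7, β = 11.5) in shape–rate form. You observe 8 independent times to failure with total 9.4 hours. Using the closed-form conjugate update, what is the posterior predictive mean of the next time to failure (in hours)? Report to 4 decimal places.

With a Gamma(shape α, rate β) prior on the exponential rate λ, the posterior after n observations with total T = Σxᵢ is Gamma(α+n, β+T).
Posterior: Gamma(9.7+8, 11.5+9.4) = Gamma(17.7, 20.9).
The predictive distribution for the next observation is Lomax; its mean is β/(α−1) = 20.9/16.7 = 1.2515.

1.2515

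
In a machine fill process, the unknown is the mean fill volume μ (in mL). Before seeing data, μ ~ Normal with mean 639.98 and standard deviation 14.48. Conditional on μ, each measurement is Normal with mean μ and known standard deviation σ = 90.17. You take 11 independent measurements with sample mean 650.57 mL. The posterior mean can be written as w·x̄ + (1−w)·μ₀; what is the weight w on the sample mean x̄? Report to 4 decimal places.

0.2210

For Normal data with known variance σ², a Normal(μ₀, σ₀²) prior on μ is conjugate. Posterior precision = 1/σ₀² + n/σ²; posterior mean is the precision-weighted average of μ₀ and x̄.
σ₀² = 14.48² = 209.6704, σ² = 90.17² = 8130.6289. Prior precision 1/σ₀² = 1/209.6704; data precision n/σ² = 11/8130.6289.
w = (n/σ²)/(1/σ₀² + n/σ²) = n·σ₀²/(σ² + n·σ₀²) = 11·209.6704/(8130.6289 + 11·209.6704) = 2306.3744/10437.0033 = 0.2210.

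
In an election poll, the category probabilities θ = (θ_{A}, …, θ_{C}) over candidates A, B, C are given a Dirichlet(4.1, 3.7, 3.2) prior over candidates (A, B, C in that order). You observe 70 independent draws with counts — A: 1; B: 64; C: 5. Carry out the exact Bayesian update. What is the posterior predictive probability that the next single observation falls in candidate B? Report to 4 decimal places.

0.8358

The Dirichlet prior is conjugate to the Multinomial likelihood: each posterior αⱼ = prior αⱼ + observed count nⱼ.
Posterior concentration: (5.1, 67.7, 8.2), total = 81.0.
P(next = B | data) = α_{B}/Σα = 0.8358.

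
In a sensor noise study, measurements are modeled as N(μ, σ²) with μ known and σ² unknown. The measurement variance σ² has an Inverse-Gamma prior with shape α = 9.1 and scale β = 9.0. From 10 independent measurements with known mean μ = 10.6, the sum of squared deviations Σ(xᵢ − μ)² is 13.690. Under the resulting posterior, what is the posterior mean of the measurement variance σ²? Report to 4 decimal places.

1.2095

With known mean μ and an Inverse-Gamma(α, β) prior on σ², the Normal likelihood is conjugate: posterior is Inv-Gamma(α + n/2, β + Σ(xᵢ−μ)²/2).
Posterior: Inv-Gamma(9.1 + 10/2, 9.0 + 13.690/2) = Inv-Gamma(14.10, 15.8450).
E[σ²|data] = β/(α−1) = 15.8450/13.10 = 1.2095.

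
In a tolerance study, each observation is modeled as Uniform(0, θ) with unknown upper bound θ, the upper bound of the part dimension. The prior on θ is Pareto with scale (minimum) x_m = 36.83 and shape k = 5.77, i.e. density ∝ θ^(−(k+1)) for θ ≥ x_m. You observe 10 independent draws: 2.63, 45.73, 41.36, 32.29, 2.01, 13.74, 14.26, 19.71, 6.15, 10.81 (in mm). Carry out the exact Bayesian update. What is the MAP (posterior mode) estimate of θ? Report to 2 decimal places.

A Pareto(scale x_m, shape k) prior on the upper bound θ of Uniform(0, θ) is conjugate: posterior is Pareto(max(x_m, max xᵢ), k + n).
Sample maximum = 45.73; prior scale x_m = 36.83 → posterior scale = max = 45.73.
Posterior shape = 5.77 + 10 = 15.77.
The Pareto density is decreasing on [x_m, ∞), so the mode is x_m = 45.73.

45.73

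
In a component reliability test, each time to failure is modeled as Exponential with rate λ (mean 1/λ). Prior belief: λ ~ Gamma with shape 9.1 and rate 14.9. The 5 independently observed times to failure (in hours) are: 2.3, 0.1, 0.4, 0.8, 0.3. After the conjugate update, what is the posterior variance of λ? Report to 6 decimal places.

0.039894

With a Gamma(shape α, rate β) prior on the exponential rate λ, the posterior after n observations with total T = Σxᵢ is Gamma(α+n, β+T).
Sum of observations T = 3.9 hours; n = 5.
Posterior: Gamma(9.1+5, 14.9+3.9) = Gamma(14.1, 18.8).
Var = α/β² = 0.039894.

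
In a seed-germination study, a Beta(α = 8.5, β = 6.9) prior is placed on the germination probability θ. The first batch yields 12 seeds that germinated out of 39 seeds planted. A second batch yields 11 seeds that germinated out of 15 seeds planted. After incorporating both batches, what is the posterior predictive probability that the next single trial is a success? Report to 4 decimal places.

The Beta prior is conjugate to a Binomial/Bernoulli likelihood; the update adds successes to α and failures to β.
After batch 1: Beta(8.5+12, 6.9+27) = Beta(20.5, 33.9).
After batch 2: Beta(20.5+11, 33.9+4) = Beta(31.5, 37.9).
For a single future Bernoulli trial, P(success | data) = α/(α+β) = 0.4539.

0.4539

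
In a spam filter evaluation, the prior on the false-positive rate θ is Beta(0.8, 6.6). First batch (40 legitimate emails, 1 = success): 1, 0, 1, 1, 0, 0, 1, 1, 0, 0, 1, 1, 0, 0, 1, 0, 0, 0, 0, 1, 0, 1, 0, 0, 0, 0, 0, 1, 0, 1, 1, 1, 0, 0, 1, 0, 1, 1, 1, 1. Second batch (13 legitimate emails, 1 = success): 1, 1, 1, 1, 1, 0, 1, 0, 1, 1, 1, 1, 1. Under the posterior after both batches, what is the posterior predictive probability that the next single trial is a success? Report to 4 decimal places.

0.5099

The Beta prior is conjugate to a Binomial/Bernoulli likelihood; the update adds successes to α and failures to β.
After batch 1: Beta(0.8+19, 6.6+21) = Beta(19.8, 27.6).
After batch 2: Beta(19.8+11, 27.6+2) = Beta(30.8, 29.6).
For a single future Bernoulli trial, P(success | data) = α/(α+β) = 0.5099.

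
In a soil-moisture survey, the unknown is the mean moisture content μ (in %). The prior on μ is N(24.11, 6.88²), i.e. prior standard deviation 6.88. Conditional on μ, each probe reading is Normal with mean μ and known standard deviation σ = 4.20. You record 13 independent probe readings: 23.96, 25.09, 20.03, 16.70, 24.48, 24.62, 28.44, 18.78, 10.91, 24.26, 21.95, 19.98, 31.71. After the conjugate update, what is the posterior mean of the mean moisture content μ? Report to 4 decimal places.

For Normal data with known variance σ², a Normal(μ₀, σ₀²) prior on μ is conjugate. Posterior precision = 1/σ₀² + n/σ²; posterior mean is the precision-weighted average of μ₀ and x̄.
Σxᵢ = 23.96 + 25.09 + 20.03 + 16.70 + 24.48 + 24.62 + 28.44 + 18.78 + 10.91 + 24.26 + 21.95 + 19.98 + 31.71 = 290.91, so n·x̄ = 290.91.
σ₀² = 6.88² = 47.3344, σ² = 4.20² = 17.64; σ² + n·σ₀² = 17.64 + 13·47.3344 = 632.9872.
Posterior mean = (μ₀/σ₀² + n·x̄/σ²)/(1/σ₀² + n/σ²) = (σ²·μ₀ + σ₀²·n·x̄)/(σ² + n·σ₀²) = (17.64·24.11 + 47.3344·290.91)/632.9872 = 14195.350704/632.9872 = 22.4260.

22.4260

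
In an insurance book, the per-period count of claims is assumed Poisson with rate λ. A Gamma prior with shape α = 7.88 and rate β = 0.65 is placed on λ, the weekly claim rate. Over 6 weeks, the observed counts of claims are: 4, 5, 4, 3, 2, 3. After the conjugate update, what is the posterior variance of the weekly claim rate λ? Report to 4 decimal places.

0.6531

With a Gamma(shape α, rate β) prior, the Poisson likelihood is conjugate: the posterior is Gamma(α + ΣXᵢ, β + n).
Sum of counts S = 21 over n = 6 weeks.
Posterior: Gamma(α+S, β+n) = Gamma(7.88+21, 0.65+6) = Gamma(28.88, 6.65).
Var = α/β² = 28.88/6.65² = 0.6531.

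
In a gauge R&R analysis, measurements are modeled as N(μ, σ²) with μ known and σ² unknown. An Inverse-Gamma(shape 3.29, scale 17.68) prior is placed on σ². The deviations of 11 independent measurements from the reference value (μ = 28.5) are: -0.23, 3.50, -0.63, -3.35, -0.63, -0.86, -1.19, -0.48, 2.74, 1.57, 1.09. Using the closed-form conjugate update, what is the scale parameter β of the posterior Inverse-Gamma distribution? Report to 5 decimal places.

With known mean μ and an Inverse-Gamma(α, β) prior on σ², the Normal likelihood is conjugate: posterior is Inv-Gamma(α + n/2, β + Σ(xᵢ−μ)²/2).
Σ(xᵢ−μ)² = (-0.23)² + (3.50)² + (-0.63)² + (-3.35)² + (-0.63)² + (-0.86)² + (-1.19)² + (-0.48)² + (2.74)² + (1.57)² + (1.09)² = 37.8659.
Posterior: Inv-Gamma(3.29 + 11/2, 17.68 + 37.8659/2) = Inv-Gamma(8.79, 36.61295).
Posterior β = 36.61295.

36.61295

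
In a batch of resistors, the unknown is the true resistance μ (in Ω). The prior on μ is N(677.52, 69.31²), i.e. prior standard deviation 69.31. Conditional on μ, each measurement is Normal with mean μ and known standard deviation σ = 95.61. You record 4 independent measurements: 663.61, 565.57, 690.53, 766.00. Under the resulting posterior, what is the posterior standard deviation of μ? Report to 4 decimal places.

39.3524

For Normal data with known variance σ², a Normal(μ₀, σ₀²) prior on μ is conjugate. Posterior precision = 1/σ₀² + n/σ²; posterior mean is the precision-weighted average of μ₀ and x̄.
σ₀² = 69.31² = 4803.8761, σ² = 95.61² = 9141.2721; σ² + n·σ₀² = 9141.2721 + 4·4803.8761 = 28356.7765.
Posterior precision = 1/σ₀² + n/σ² = 1/4803.8761 + 4/9141.2721 = (σ² + n·σ₀²)/(σ₀²σ²) = 28356.7765/(4803.8761·9141.2721); posterior variance σₙ² = σ₀²σ²/(σ² + n·σ₀²) = 4803.8761·9141.2721/28356.7765 = 1548.608269.
Posterior SD = √σₙ² = √(4803.8761·9141.2721/28356.7765) = 39.3524.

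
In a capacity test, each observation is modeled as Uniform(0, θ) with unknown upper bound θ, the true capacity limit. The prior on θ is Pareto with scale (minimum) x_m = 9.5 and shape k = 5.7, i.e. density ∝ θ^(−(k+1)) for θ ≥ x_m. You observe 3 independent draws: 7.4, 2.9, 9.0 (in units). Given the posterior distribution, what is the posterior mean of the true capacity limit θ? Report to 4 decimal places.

10.7338

A Pareto(scale x_m, shape k) prior on the upper bound θ of Uniform(0, θ) is conjugate: posterior is Pareto(max(x_m, max xᵢ), k + n).
Sample maximum = 9.0; prior scale x_m = 9.5 → posterior scale = max = 9.5.
Posterior shape = 5.7 + 3 = 8.7.
E[θ|data] = k·x_m/(k−1) = 8.7·9.5/7.7 = 10.7338.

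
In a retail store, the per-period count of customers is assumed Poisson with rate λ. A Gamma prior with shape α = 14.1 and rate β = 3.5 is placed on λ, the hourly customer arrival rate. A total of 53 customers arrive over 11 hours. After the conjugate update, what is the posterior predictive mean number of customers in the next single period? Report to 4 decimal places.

With a Gamma(shape α, rate β) prior, the Poisson likelihood is conjugate: the posterior is Gamma(α + ΣXᵢ, β + n).
Posterior: Gamma(α+S, β+n) = Gamma(14.1+53, 3.5+11) = Gamma(67.1, 14.5).
The predictive distribution for one future period is NegBinom with mean α/β = 4.6276.

4.6276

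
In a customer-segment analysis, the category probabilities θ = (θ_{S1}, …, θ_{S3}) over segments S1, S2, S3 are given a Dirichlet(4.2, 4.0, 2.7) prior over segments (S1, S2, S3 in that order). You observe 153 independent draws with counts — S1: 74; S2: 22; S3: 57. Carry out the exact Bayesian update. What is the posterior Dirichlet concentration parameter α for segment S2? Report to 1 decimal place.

26.0

The Dirichlet prior is conjugate to the Multinomial likelihood: each posterior αⱼ = prior αⱼ + observed count nⱼ.
Posterior concentration: (78.2, 26.0, 59.7), total = 163.9.
α_{S2} = 4.0 + 22 = 26.0.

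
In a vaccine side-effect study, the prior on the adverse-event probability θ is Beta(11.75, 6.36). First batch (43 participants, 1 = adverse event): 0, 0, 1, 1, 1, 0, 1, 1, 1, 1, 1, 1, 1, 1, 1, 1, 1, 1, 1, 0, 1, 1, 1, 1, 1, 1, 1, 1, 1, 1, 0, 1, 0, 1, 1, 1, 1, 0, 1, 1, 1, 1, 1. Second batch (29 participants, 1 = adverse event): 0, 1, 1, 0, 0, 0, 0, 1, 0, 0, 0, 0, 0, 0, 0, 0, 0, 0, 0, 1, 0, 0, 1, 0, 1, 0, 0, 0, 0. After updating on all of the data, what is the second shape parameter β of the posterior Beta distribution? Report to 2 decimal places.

The Beta prior is conjugate to a Binomial/Bernoulli likelihood; the update adds successes to α and failures to β.
After batch 1: Beta(11.75+36, 6.36+7) = Beta(47.75, 13.36).
After batch 2: Beta(47.75+6, 13.36+23) = Beta(53.75, 36.36).
Posterior β = 36.36.

36.36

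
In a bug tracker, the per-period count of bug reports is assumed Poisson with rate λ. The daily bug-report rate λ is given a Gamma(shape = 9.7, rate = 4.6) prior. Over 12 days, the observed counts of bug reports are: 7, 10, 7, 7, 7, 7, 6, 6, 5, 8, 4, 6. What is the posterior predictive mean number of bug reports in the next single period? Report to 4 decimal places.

With a Gamma(shape α, rate β) prior, the Poisson likelihood is conjugate: the posterior is Gamma(α + ΣXᵢ, β + n).
Sum of counts S = 80 over n = 12 days.
Posterior: Gamma(α+S, β+n) = Gamma(9.7+80, 4.6+12) = Gamma(89.7, 16.6).
The predictive distribution for one future period is NegBinom with mean α/β = 5.4036.

5.4036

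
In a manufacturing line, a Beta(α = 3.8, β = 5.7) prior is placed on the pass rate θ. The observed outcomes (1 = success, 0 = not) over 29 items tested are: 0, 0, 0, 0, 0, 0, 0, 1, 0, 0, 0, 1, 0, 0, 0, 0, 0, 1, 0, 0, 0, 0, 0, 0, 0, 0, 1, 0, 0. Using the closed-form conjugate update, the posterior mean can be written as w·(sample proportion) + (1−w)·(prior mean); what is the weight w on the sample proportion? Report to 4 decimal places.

The Beta prior is conjugate to a Binomial/Bernoulli likelihood; the update adds successes to α and failures to β.
Posterior mean = (α₀+k)/(α₀+β₀+n) = [n/(α₀+β₀+n)]·(k/n) + [(α₀+β₀)/(α₀+β₀+n)]·α₀/(α₀+β₀), so only n and the prior enter the weight.
The weight on the data is w = n/(α₀+β₀+n) = 29/(3.8+5.7+29) = 29/38.5 = 0.7532.

0.7532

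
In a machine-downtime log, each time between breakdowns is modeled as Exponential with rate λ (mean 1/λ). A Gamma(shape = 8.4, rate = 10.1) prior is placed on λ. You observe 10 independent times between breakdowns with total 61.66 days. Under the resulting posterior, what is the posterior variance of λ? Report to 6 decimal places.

With a Gamma(shape α, rate β) prior on the exponential rate λ, the posterior after n observations with total T = Σxᵢ is Gamma(α+n, β+T).
Posterior: Gamma(8.4+10, 10.1+61.66) = Gamma(18.4, 71.76).
Var = α/β² = 0.003573.

0.003573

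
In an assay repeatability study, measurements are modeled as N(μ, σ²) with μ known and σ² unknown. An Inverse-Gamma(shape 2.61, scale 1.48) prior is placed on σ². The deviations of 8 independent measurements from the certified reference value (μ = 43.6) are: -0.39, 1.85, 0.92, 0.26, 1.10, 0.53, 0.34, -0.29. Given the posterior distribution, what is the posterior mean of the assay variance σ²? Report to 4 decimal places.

With known mean μ and an Inverse-Gamma(α, β) prior on σ², the Normal likelihood is conjugate: posterior is Inv-Gamma(α + n/2, β + Σ(xᵢ−μ)²/2).
Σ(xᵢ−μ)² = (-0.39)² + (1.85)² + (0.92)² + (0.26)² + (1.10)² + (0.53)² + (0.34)² + (-0.29)² = 6.1792.
Posterior: Inv-Gamma(2.61 + 8/2, 1.48 + 6.1792/2) = Inv-Gamma(6.61, 4.56960).
E[σ²|data] = β/(α−1) = 4.56960/5.61 = 0.8145.

0.8145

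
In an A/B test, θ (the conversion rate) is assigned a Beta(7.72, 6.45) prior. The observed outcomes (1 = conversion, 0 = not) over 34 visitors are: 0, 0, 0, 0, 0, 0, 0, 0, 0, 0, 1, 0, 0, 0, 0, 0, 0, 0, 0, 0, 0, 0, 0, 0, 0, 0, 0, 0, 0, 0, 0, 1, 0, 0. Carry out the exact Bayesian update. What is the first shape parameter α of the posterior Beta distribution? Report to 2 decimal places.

9.72

The Beta prior is conjugate to a Binomial/Bernoulli likelihood; the update adds successes to α and failures to β.
Posterior: Beta(α+k, β+n−k) = Beta(7.72+2, 6.45+32) = Beta(9.72, 38.45).
Posterior α = 9.72.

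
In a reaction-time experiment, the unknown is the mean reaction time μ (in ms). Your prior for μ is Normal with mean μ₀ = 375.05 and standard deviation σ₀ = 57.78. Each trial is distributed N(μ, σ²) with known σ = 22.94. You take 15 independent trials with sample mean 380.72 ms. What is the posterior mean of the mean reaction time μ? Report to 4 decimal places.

For Normal data with known variance σ², a Normal(μ₀, σ₀²) prior on μ is conjugate. Posterior precision = 1/σ₀² + n/σ²; posterior mean is the precision-weighted average of μ₀ and x̄.
n·x̄ = 15·380.72 = 5710.8.
σ₀² = 57.78² = 3338.5284, σ² = 22.94² = 526.2436; σ² + n·σ₀² = 526.2436 + 15·3338.5284 = 50604.1696.
Posterior mean = (μ₀/σ₀² + n·x̄/σ²)/(1/σ₀² + n/σ²) = (σ²·μ₀ + σ₀²·n·x̄)/(σ² + n·σ₀²) = (526.2436·375.05 + 3338.5284·5710.8)/50604.1696 = 19263035.6489/50604.1696 = 380.6610.

380.6610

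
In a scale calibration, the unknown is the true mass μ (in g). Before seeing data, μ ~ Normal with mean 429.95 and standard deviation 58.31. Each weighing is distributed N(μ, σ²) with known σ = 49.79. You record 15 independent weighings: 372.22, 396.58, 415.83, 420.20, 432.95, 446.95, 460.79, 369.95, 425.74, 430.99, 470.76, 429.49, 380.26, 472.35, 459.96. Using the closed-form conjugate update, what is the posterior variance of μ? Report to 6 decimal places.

157.608583

For Normal data with known variance σ², a Normal(μ₀, σ₀²) prior on μ is conjugate. Posterior precision = 1/σ₀² + n/σ²; posterior mean is the precision-weighted average of μ₀ and x̄.
σ₀² = 58.31² = 3400.0561, σ² = 49.79² = 2479.0441; σ² + n·σ₀² = 2479.0441 + 15·3400.0561 = 53479.8856.
Posterior precision = 1/σ₀² + n/σ² = 1/3400.0561 + 15/2479.0441 = (σ² + n·σ₀²)/(σ₀²σ²) = 53479.8856/(3400.0561·2479.0441); posterior variance σₙ² = σ₀²σ²/(σ² + n·σ₀²) = 3400.0561·2479.0441/53479.8856 = 157.608583.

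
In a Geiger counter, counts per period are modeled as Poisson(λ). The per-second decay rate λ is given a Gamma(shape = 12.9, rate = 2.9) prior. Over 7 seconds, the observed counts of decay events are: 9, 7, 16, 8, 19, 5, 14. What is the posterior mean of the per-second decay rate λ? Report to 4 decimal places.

With a Gamma(shape α, rate β) prior, the Poisson likelihood is conjugate: the posterior is Gamma(α + ΣXᵢ, β + n).
Sum of counts S = 78 over n = 7 seconds.
Posterior: Gamma(α+S, β+n) = Gamma(12.9+78, 2.9+7) = Gamma(90.9, 9.9).
Posterior mean = α/β = 90.9/9.9 = 9.1818.

9.1818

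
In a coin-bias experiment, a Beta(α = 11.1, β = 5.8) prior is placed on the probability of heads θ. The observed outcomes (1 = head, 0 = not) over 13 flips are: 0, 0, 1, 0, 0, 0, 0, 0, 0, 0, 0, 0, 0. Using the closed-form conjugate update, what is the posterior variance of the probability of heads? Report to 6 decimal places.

The Beta prior is conjugate to a Binomial/Bernoulli likelihood; the update adds successes to α and failures to β.
Posterior: Beta(α+k, β+n−k) = Beta(11.1+1, 5.8+12) = Beta(12.1, 17.8).
Var = αβ/((α+β)²(α+β+1)) = 12.1·17.8/(29.9²·30.9) = 0.007797.

0.007797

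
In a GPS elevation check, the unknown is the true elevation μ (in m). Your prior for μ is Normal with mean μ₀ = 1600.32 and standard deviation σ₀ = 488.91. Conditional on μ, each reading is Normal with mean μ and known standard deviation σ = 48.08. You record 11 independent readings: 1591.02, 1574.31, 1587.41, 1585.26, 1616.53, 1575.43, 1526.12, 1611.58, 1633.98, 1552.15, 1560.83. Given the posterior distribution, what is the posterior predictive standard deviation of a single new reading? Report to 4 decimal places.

50.2161

For Normal data with known variance σ², a Normal(μ₀, σ₀²) prior on μ is conjugate. Posterior precision = 1/σ₀² + n/σ²; posterior mean is the precision-weighted average of μ₀ and x̄.
σ₀² = 488.91² = 239032.9881, σ² = 48.08² = 2311.6864; σ² + n·σ₀² = 2311.6864 + 11·239032.9881 = 2631674.5555.
Posterior precision = 1/σ₀² + n/σ² = 1/239032.9881 + 11/2311.6864 = (σ² + n·σ₀²)/(σ₀²σ²) = 2631674.5555/(239032.9881·2311.6864); posterior variance σₙ² = σ₀²σ²/(σ² + n·σ₀²) = 239032.9881·2311.6864/2631674.5555 = 209.968709.
Predictive variance for one new observation = σₙ² + σ² = 239032.9881·2311.6864/2631674.5555 + 2311.6864 = σ²·(σ₀² + 2631674.5555)/2631674.5555 = 2311.6864·2870707.5436/2631674.5555 = 2521.655109; SD = √(2311.6864·2870707.5436/2631674.5555) = 50.2161.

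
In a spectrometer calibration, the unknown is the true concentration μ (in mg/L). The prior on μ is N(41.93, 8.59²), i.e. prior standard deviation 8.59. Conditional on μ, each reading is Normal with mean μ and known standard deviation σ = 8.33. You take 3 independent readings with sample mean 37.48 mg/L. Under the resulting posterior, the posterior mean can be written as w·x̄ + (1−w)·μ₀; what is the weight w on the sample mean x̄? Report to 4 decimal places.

For Normal data with known variance σ², a Normal(μ₀, σ₀²) prior on μ is conjugate. Posterior precision = 1/σ₀² + n/σ²; posterior mean is the precision-weighted average of μ₀ and x̄.
σ₀² = 8.59² = 73.7881, σ² = 8.33² = 69.3889. Prior precision 1/σ₀² = 1/73.7881; data precision n/σ² = 3/69.3889.
w = (n/σ²)/(1/σ₀² + n/σ²) = n·σ₀²/(σ² + n·σ₀²) = 3·73.7881/(69.3889 + 3·73.7881) = 221.3643/290.7532 = 0.7613.

0.7613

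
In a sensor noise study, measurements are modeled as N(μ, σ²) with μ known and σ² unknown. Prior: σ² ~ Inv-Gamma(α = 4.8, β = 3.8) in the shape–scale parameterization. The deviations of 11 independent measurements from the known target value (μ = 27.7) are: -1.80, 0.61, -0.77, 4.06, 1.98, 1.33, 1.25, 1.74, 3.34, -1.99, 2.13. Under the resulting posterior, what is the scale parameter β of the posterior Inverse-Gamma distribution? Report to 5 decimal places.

With known mean μ and an Inverse-Gamma(α, β) prior on σ², the Normal likelihood is conjugate: posterior is Inv-Gamma(α + n/2, β + Σ(xᵢ−μ)²/2).
Σ(xᵢ−μ)² = (-1.80)² + (0.61)² + (-0.77)² + (4.06)² + (1.98)² + (1.33)² + (1.25)² + (1.74)² + (3.34)² + (-1.99)² + (2.13)² = 50.6206.
Posterior: Inv-Gamma(4.8 + 11/2, 3.8 + 50.6206/2) = Inv-Gamma(10.30, 29.11030).
Posterior β = 29.11030.

29.11030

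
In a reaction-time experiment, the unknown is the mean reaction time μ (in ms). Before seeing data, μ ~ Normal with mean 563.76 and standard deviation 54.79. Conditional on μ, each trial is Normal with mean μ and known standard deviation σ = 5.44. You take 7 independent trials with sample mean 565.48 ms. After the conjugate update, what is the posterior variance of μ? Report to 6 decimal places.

For Normal data with known variance σ², a Normal(μ₀, σ₀²) prior on μ is conjugate. Posterior precision = 1/σ₀² + n/σ²; posterior mean is the precision-weighted average of μ₀ and x̄.
σ₀² = 54.79² = 3001.9441, σ² = 5.44² = 29.5936; σ² + n·σ₀² = 29.5936 + 7·3001.9441 = 21043.2023.
Posterior precision = 1/σ₀² + n/σ² = 1/3001.9441 + 7/29.5936 = (σ² + n·σ₀²)/(σ₀²σ²) = 21043.2023/(3001.9441·29.5936); posterior variance σₙ² = σ₀²σ²/(σ² + n·σ₀²) = 3001.9441·29.5936/21043.2023 = 4.221712.

4.221712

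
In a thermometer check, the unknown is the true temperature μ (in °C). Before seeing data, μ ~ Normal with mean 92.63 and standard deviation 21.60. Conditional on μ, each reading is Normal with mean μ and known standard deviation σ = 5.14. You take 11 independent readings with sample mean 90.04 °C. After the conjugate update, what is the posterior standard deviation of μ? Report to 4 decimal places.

For Normal data with known variance σ², a Normal(μ₀, σ₀²) prior on μ is conjugate. Posterior precision = 1/σ₀² + n/σ²; posterior mean is the precision-weighted average of μ₀ and x̄.
σ₀² = 21.60² = 466.56, σ² = 5.14² = 26.4196; σ² + n·σ₀² = 26.4196 + 11·466.56 = 5158.5796.
Posterior precision = 1/σ₀² + n/σ² = 1/466.56 + 11/26.4196 = (σ² + n·σ₀²)/(σ₀²σ²) = 5158.5796/(466.56·26.4196); posterior variance σₙ² = σ₀²σ²/(σ² + n·σ₀²) = 466.56·26.4196/5158.5796 = 2.389481.
Posterior SD = √σₙ² = √(466.56·26.4196/5158.5796) = 1.5458.

1.5458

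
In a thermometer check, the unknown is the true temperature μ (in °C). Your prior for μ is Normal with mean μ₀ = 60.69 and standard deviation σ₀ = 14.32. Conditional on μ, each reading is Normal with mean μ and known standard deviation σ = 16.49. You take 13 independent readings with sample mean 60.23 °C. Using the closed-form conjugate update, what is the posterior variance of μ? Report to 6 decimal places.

For Normal data with known variance σ², a Normal(μ₀, σ₀²) prior on μ is conjugate. Posterior precision = 1/σ₀² + n/σ²; posterior mean is the precision-weighted average of μ₀ and x̄.
σ₀² = 14.32² = 205.0624, σ² = 16.49² = 271.9201; σ² + n·σ₀² = 271.9201 + 13·205.0624 = 2937.7313.
Posterior precision = 1/σ₀² + n/σ² = 1/205.0624 + 13/271.9201 = (σ² + n·σ₀²)/(σ₀²σ²) = 2937.7313/(205.0624·271.9201); posterior variance σₙ² = σ₀²σ²/(σ² + n·σ₀²) = 205.0624·271.9201/2937.7313 = 18.980833.

18.980833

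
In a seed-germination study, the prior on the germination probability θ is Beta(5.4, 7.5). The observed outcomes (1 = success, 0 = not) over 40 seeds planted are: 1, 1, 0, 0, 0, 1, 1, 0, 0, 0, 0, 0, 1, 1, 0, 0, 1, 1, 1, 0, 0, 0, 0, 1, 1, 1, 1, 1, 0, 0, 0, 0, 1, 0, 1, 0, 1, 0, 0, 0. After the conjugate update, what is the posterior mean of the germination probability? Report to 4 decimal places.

0.4234

The Beta prior is conjugate to a Binomial/Bernoulli likelihood; the update adds successes to α and failures to β.
Posterior: Beta(α+k, β+n−k) = Beta(5.4+17, 7.5+23) = Beta(22.4, 30.5).
Posterior mean = α/(α+β) = 22.4/52.9 = 0.4234.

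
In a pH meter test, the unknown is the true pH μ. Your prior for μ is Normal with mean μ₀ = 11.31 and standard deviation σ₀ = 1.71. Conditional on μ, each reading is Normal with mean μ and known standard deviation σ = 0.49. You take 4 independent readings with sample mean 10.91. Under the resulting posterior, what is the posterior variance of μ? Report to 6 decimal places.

0.058818

For Normal data with known variance σ², a Normal(μ₀, σ₀²) prior on μ is conjugate. Posterior precision = 1/σ₀² + n/σ²; posterior mean is the precision-weighted average of μ₀ and x̄.
σ₀² = 1.71² = 2.9241, σ² = 0.49² = 0.2401; σ² + n·σ₀² = 0.2401 + 4·2.9241 = 11.9365.
Posterior precision = 1/σ₀² + n/σ² = 1/2.9241 + 4/0.2401 = (σ² + n·σ₀²)/(σ₀²σ²) = 11.9365/(2.9241·0.2401); posterior variance σₙ² = σ₀²σ²/(σ² + n·σ₀²) = 2.9241·0.2401/11.9365 = 0.058818.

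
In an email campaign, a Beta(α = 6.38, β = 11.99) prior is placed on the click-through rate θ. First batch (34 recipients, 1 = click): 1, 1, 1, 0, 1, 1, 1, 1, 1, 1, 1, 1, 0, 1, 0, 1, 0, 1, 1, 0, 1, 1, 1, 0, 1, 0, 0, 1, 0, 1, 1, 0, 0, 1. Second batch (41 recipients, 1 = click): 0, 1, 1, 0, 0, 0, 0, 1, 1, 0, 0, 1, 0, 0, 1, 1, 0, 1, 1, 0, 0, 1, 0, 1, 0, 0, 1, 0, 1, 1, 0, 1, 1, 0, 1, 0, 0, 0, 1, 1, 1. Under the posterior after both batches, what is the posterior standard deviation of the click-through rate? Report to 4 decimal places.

0.0514

The Beta prior is conjugate to a Binomial/Bernoulli likelihood; the update adds successes to α and failures to β.
After batch 1: Beta(6.38+23, 11.99+11) = Beta(29.38, 22.99).
After batch 2: Beta(29.38+20, 22.99+21) = Beta(49.38, 43.99).
Var = αβ/((α+β)²(α+β+1)) = 49.38·43.99/(93.37²·94.37) = 0.00264032; SD = √0.00264032 = 0.0514.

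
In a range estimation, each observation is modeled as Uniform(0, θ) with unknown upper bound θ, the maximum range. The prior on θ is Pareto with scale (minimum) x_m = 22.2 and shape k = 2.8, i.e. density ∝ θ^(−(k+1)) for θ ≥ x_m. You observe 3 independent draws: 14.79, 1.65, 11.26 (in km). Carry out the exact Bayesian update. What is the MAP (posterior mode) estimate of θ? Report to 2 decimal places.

A Pareto(scale x_m, shape k) prior on the upper bound θ of Uniform(0, θ) is conjugate: posterior is Pareto(max(x_m, max xᵢ), k + n).
Sample maximum = 14.79; prior scale x_m = 22.2 → posterior scale = max = 22.20.
Posterior shape = 2.8 + 3 = 5.8.
The Pareto density is decreasing on [x_m, ∞), so the mode is x_m = 22.20.

22.20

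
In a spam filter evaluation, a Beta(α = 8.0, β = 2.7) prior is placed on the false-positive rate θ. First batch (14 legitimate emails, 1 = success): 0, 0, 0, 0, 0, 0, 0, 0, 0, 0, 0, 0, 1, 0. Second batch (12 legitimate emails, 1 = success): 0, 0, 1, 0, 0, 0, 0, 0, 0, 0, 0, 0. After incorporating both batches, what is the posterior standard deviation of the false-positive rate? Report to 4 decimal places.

0.0725

The Beta prior is conjugate to a Binomial/Bernoulli likelihood; the update adds successes to α and failures to β.
After batch 1: Beta(8.0+1, 2.7+13) = Beta(9.0, 15.7).
After batch 2: Beta(9.0+1, 15.7+11) = Beta(10.0, 26.7).
Var = αβ/((α+β)²(α+β+1)) = 10.0·26.7/(36.7²·37.7) = 0.00525821; SD = √0.00525821 = 0.0725.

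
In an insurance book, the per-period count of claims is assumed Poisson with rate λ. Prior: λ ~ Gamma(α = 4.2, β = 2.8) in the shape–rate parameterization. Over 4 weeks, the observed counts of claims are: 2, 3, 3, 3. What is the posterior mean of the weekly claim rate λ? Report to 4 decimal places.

With a Gamma(shape α, rate β) prior, the Poisson likelihood is conjugate: the posterior is Gamma(α + ΣXᵢ, β + n).
Sum of counts S = 11 over n = 4 weeks.
Posterior: Gamma(α+S, β+n) = Gamma(4.2+11, 2.8+4) = Gamma(15.2, 6.8).
Posterior mean = α/β = 15.2/6.8 = 2.2353.

2.2353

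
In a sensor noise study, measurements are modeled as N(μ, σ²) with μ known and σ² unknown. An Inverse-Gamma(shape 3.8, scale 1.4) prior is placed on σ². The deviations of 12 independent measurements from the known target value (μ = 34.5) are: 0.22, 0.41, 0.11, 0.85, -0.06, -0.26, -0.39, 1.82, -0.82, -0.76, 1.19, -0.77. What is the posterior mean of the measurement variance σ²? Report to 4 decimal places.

0.5992

With known mean μ and an Inverse-Gamma(α, β) prior on σ², the Normal likelihood is conjugate: posterior is Inv-Gamma(α + n/2, β + Σ(xᵢ−μ)²/2).
Σ(xᵢ−μ)² = (0.22)² + (0.41)² + (0.11)² + (0.85)² + (-0.06)² + (-0.26)² + (-0.39)² + (1.82)² + (-0.82)² + (-0.76)² + (1.19)² + (-0.77)² = 7.7458.
Posterior: Inv-Gamma(3.8 + 12/2, 1.4 + 7.7458/2) = Inv-Gamma(9.80, 5.27290).
E[σ²|data] = β/(α−1) = 5.27290/8.80 = 0.5992.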